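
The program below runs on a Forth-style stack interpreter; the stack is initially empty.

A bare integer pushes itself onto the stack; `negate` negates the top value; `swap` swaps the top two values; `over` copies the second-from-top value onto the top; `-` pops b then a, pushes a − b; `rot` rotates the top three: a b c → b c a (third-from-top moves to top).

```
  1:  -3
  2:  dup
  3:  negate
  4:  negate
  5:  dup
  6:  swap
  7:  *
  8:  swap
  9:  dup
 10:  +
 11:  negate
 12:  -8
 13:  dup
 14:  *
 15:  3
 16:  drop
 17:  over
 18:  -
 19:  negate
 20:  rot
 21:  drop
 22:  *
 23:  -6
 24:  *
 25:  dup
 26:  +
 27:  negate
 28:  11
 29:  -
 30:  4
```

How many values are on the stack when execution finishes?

2

-3     → -3
dup    → -3 -3
negate → -3 3
negate → -3 -3
dup    → -3 -3 -3
swap   → -3 -3 -3
*      → -3 9
swap   → 9 -3
dup    → 9 -3 -3
+      → 9 -6
negate → 9 6
-8     → 9 6 -8
dup    → 9 6 -8 -8
*      → 9 6 64
3      → 9 6 64 3
drop   → 9 6 64
over   → 9 6 64 6
-      → 9 6 58
negate → 9 6 -58
rot    → 6 -58 9
drop   → 6 -58
*      → -348
-6     → -348 -6
*      → 2088
dup    → 2088 2088
+      → 4176
negate → -4176
11     → -4176 11
-      → -4187
4      → -4187 4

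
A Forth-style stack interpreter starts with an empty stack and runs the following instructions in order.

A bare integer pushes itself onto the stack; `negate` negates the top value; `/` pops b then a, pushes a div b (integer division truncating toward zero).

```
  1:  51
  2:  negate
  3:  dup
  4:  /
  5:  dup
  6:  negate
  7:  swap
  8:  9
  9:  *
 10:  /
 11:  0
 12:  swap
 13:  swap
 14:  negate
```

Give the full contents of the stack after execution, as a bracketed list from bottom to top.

[0, 0]

51     -> [51]
negate -> [-51]
dup    -> [-51, -51]
/      -> [1]
dup    -> [1, 1]
negate -> [1, -1]
swap   -> [-1, 1]
9      -> [-1, 1, 9]
*      -> [-1, 9]
/      -> [0]
0      -> [0, 0]
swap   -> [0, 0]
swap   -> [0, 0]
negate -> [0, 0]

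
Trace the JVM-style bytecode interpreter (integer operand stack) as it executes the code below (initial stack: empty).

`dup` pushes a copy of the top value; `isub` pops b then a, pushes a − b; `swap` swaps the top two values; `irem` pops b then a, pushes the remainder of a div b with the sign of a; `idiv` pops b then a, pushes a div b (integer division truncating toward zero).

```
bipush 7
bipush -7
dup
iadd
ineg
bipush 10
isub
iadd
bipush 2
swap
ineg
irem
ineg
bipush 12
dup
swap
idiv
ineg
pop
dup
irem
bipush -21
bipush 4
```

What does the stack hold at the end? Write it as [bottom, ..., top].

[0, -21, 4]

bipush 7   → 7
bipush -7  → 7 -7
dup        → 7 -7 -7
iadd       → 7 -14
ineg       → 7 14
bipush 10  → 7 14 10
isub       → 7 4
iadd       → 11
bipush 2   → 11 2
swap       → 2 11
ineg       → 2 -11
irem       → 2
ineg       → -2
bipush 12  → -2 12
dup        → -2 12 12
swap       → -2 12 12
idiv       → -2 1
ineg       → -2 -1
pop        → -2
dup        → -2 -2
irem       → 0
bipush -21 → 0 -21
bipush 4   → 0 -21 4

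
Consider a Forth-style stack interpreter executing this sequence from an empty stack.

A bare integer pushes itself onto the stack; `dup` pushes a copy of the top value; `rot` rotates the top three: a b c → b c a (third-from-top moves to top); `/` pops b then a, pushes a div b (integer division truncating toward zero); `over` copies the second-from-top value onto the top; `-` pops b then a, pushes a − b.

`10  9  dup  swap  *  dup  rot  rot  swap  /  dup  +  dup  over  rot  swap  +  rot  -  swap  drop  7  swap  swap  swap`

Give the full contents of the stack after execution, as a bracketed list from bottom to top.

[7, -49]

10   : [10]
9    : [10, 9]
dup  : [10, 9, 9]
swap : [10, 9, 9]
*    : [10, 81]
dup  : [10, 81, 81]
rot  : [81, 81, 10]
rot  : [81, 10, 81]
swap : [81, 81, 10]
/    : [81, 8]
dup  : [81, 8, 8]
+    : [81, 16]
dup  : [81, 16, 16]
over : [81, 16, 16, 16]
rot  : [81, 16, 16, 16]
swap : [81, 16, 16, 16]
+    : [81, 16, 32]
rot  : [16, 32, 81]
-    : [16, -49]
swap : [-49, 16]
drop : [-49]
7    : [-49, 7]
swap : [7, -49]
swap : [-49, 7]
swap : [7, -49]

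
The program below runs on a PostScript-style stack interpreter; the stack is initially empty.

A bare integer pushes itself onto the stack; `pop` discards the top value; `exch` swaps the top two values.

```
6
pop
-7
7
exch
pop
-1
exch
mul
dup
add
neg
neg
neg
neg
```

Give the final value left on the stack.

6     [6]
pop   []
-7    [-7]
7     [-7, 7]
exch  [7, -7]
pop   [7]
-1    [7, -1]
exch  [-1, 7]
mul   [-7]
dup   [-7, -7]
add   [-14]
neg   [14]
neg   [-14]
neg   [14]
neg   [-14]

-14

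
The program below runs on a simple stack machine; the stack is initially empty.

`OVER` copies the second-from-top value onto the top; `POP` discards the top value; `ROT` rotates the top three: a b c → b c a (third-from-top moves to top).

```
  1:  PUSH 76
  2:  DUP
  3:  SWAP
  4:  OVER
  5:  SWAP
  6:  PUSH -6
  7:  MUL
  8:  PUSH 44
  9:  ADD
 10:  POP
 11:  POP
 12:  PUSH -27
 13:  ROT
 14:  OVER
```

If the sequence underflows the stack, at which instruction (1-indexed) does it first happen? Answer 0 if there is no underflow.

PUSH 76  -> 76
DUP      -> 76 76
SWAP     -> 76 76
OVER     -> 76 76 76
SWAP     -> 76 76 76
PUSH -6  -> 76 76 76 -6
MUL      -> 76 76 -456
PUSH 44  -> 76 76 -456 44
ADD      -> 76 76 -412
POP      -> 76 76
POP      -> 76
PUSH -27 -> 76 -27
ROT  — needs 3 operands, stack has 2 → underflow

13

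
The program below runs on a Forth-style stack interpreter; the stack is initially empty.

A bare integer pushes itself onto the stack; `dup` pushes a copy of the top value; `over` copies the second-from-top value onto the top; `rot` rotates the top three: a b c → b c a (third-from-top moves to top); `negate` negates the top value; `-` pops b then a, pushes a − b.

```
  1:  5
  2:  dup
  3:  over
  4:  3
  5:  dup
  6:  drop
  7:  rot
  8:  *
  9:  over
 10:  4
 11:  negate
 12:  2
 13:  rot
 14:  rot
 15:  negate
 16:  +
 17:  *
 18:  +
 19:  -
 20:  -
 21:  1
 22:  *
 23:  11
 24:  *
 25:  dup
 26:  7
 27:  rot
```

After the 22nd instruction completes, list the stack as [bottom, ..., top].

5      -> 5
dup    -> 5 5
over   -> 5 5 5
3      -> 5 5 5 3
dup    -> 5 5 5 3 3
drop   -> 5 5 5 3
rot    -> 5 5 3 5
*      -> 5 5 15
over   -> 5 5 15 5
4      -> 5 5 15 5 4
negate -> 5 5 15 5 -4
2      -> 5 5 15 5 -4 2
rot    -> 5 5 15 -4 2 5
rot    -> 5 5 15 2 5 -4
negate -> 5 5 15 2 5 4
+      -> 5 5 15 2 9
*      -> 5 5 15 18
+      -> 5 5 33
-      -> 5 -28
-      -> 33
1      -> 33 1
*      -> 33

[33]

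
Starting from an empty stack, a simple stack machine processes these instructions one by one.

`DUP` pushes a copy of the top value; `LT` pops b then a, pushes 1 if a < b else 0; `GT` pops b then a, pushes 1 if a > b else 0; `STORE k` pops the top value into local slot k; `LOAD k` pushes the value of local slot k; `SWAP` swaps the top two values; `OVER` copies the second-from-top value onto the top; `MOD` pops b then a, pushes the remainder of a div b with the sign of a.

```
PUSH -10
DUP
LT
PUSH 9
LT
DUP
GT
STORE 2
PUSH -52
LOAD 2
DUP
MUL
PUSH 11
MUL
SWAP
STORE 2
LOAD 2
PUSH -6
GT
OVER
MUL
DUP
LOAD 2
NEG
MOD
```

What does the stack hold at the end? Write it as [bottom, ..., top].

[0, 0, 0]

PUSH -10 : -10
DUP      : -10 -10
LT       : 0
PUSH 9   : 0 9
LT       : 1
DUP      : 1 1
GT       : 0
STORE 2  : (empty)
PUSH -52 : -52
LOAD 2   : -52 0
DUP      : -52 0 0
MUL      : -52 0
PUSH 11  : -52 0 11
MUL      : -52 0
SWAP     : 0 -52
STORE 2  : 0
LOAD 2   : 0 -52
PUSH -6  : 0 -52 -6
GT       : 0 0
OVER     : 0 0 0
MUL      : 0 0
DUP      : 0 0 0
LOAD 2   : 0 0 0 -52
NEG      : 0 0 0 52
MOD      : 0 0 0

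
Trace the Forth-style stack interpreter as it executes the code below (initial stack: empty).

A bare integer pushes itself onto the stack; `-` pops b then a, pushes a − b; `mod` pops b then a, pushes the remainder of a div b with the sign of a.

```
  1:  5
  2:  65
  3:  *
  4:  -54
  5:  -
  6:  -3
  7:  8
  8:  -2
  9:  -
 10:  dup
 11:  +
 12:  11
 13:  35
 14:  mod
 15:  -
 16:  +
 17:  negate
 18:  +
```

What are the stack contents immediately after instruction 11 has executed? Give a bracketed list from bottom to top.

[379, -3, 20]

5   : [5]
65  : [5, 65]
*   : [325]
-54 : [325, -54]
-   : [379]
-3  : [379, -3]
8   : [379, -3, 8]
-2  : [379, -3, 8, -2]
-   : [379, -3, 10]
dup : [379, -3, 10, 10]
+   : [379, -3, 20]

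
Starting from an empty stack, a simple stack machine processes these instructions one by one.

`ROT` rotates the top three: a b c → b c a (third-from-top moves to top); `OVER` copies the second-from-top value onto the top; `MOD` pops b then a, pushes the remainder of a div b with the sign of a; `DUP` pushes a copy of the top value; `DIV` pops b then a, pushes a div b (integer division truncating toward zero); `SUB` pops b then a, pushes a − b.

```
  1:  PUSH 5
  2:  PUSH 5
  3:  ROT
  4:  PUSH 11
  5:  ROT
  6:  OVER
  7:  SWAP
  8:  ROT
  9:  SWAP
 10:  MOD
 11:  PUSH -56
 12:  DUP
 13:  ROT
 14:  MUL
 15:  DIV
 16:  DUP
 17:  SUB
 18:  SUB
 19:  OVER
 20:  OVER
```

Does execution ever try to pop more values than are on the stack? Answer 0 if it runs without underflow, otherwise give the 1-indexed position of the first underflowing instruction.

PUSH 5 : [5]
PUSH 5 : [5, 5]
ROT  — needs 3 operands, stack has 2 → underflow

3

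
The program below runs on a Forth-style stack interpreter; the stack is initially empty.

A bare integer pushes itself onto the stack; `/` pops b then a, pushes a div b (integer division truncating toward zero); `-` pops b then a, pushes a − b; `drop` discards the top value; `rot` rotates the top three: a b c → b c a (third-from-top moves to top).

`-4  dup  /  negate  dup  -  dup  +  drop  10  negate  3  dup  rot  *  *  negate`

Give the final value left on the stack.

-4     -> -4
dup    -> -4 -4
/      -> 1
negate -> -1
dup    -> -1 -1
-      -> 0
dup    -> 0 0
+      -> 0
drop   -> (empty)
10     -> 10
negate -> -10
3      -> -10 3
dup    -> -10 3 3
rot    -> 3 3 -10
*      -> 3 -30
*      -> -90
negate -> 90

90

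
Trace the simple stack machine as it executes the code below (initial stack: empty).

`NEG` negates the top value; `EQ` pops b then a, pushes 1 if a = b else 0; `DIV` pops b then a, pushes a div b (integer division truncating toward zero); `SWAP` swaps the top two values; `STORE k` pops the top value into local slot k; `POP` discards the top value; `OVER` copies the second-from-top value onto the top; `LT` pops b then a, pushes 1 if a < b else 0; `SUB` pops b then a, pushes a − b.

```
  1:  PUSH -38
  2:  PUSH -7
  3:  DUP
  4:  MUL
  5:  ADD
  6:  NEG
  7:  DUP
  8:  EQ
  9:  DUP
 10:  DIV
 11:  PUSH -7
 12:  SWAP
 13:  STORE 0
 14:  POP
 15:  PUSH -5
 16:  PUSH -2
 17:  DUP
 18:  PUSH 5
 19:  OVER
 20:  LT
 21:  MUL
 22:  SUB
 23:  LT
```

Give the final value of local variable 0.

PUSH -38 : -38
PUSH -7  : -38 -7
DUP      : -38 -7 -7
MUL      : -38 49
ADD      : 11
NEG      : -11
DUP      : -11 -11
EQ       : 1
DUP      : 1 1
DIV      : 1
PUSH -7  : 1 -7
SWAP     : -7 1
STORE 0  : -7
POP      : (empty)
PUSH -5  : -5
PUSH -2  : -5 -2
DUP      : -5 -2 -2
PUSH 5   : -5 -2 -2 5
OVER     : -5 -2 -2 5 -2
LT       : -5 -2 -2 0
MUL      : -5 -2 0
SUB      : -5 -2
LT       : 1

1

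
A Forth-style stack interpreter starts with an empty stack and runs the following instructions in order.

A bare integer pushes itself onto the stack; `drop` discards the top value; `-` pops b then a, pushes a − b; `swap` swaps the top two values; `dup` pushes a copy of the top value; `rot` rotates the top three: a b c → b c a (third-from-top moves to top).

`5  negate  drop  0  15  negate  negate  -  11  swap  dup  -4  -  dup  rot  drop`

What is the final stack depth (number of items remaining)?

5       5
negate  -5
drop    (empty)
0       0
15      0 15
negate  0 -15
negate  0 15
-       -15
11      -15 11
swap    11 -15
dup     11 -15 -15
-4      11 -15 -15 -4
-       11 -15 -11
dup     11 -15 -11 -11
rot     11 -11 -11 -15
drop    11 -11 -11

3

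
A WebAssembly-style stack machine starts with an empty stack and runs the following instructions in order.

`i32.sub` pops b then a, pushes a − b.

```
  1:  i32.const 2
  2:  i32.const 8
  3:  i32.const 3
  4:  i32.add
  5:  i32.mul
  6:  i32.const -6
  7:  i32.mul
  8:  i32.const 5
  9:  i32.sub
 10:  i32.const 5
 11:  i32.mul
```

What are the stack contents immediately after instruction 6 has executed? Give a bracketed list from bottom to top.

i32.const 2  : [2]
i32.const 8  : [2, 8]
i32.const 3  : [2, 8, 3]
i32.add      : [2, 11]
i32.mul      : [22]
i32.const -6 : [22, -6]

[22, -6]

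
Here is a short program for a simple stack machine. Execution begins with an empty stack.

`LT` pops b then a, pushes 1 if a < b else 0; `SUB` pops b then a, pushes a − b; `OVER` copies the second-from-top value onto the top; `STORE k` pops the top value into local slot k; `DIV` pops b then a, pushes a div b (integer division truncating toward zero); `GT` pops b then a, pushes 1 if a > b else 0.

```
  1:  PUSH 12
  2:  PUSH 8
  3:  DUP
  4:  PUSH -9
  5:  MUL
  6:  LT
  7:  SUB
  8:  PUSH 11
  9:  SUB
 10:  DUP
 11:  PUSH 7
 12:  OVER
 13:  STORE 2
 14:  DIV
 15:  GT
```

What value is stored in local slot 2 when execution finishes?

PUSH 12 : [12]
PUSH 8  : [12, 8]
DUP     : [12, 8, 8]
PUSH -9 : [12, 8, 8, -9]
MUL     : [12, 8, -72]
LT      : [12, 0]
SUB     : [12]
PUSH 11 : [12, 11]
SUB     : [1]
DUP     : [1, 1]
PUSH 7  : [1, 1, 7]
OVER    : [1, 1, 7, 1]
STORE 2 : [1, 1, 7]
DIV     : [1, 0]
GT      : [1]

1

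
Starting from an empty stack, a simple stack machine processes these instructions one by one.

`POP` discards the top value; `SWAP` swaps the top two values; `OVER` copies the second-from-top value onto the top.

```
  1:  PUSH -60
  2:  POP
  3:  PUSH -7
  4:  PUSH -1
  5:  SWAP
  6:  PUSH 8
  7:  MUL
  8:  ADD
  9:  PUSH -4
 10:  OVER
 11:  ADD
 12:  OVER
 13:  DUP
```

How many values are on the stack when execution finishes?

PUSH -60 -> [-60]
POP      -> []
PUSH -7  -> [-7]
PUSH -1  -> [-7, -1]
SWAP     -> [-1, -7]
PUSH 8   -> [-1, -7, 8]
MUL      -> [-1, -56]
ADD      -> [-57]
PUSH -4  -> [-57, -4]
OVER     -> [-57, -4, -57]
ADD      -> [-57, -61]
OVER     -> [-57, -61, -57]
DUP      -> [-57, -61, -57, -57]

4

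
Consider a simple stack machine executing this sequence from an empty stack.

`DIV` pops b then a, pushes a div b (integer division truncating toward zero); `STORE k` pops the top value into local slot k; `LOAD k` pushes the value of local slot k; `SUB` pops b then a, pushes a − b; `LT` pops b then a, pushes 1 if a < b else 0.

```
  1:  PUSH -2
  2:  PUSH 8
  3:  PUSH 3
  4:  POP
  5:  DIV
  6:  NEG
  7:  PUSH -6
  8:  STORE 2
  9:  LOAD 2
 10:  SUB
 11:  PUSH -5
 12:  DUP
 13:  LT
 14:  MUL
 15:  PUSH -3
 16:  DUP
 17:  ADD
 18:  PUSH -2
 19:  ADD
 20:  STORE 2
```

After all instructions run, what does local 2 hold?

-8

PUSH -2  [-2]
PUSH 8   [-2, 8]
PUSH 3   [-2, 8, 3]
POP      [-2, 8]
DIV      [0]
NEG      [0]
PUSH -6  [0, -6]
STORE 2  [0]
LOAD 2   [0, -6]
SUB      [6]
PUSH -5  [6, -5]
DUP      [6, -5, -5]
LT       [6, 0]
MUL      [0]
PUSH -3  [0, -3]
DUP      [0, -3, -3]
ADD      [0, -6]
PUSH -2  [0, -6, -2]
ADD      [0, -8]
STORE 2  [0]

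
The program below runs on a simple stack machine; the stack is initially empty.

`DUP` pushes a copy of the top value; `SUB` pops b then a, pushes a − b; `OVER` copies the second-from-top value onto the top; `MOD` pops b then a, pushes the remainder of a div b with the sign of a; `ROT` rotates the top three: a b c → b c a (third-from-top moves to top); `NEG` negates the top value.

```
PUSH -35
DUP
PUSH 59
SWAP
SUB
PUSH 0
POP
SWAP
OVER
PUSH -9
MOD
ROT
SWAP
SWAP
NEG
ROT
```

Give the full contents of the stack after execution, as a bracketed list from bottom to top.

PUSH -35 : -35
DUP      : -35 -35
PUSH 59  : -35 -35 59
SWAP     : -35 59 -35
SUB      : -35 94
PUSH 0   : -35 94 0
POP      : -35 94
SWAP     : 94 -35
OVER     : 94 -35 94
PUSH -9  : 94 -35 94 -9
MOD      : 94 -35 4
ROT      : -35 4 94
SWAP     : -35 94 4
SWAP     : -35 4 94
NEG      : -35 4 -94
ROT      : 4 -94 -35

[4, -94, -35]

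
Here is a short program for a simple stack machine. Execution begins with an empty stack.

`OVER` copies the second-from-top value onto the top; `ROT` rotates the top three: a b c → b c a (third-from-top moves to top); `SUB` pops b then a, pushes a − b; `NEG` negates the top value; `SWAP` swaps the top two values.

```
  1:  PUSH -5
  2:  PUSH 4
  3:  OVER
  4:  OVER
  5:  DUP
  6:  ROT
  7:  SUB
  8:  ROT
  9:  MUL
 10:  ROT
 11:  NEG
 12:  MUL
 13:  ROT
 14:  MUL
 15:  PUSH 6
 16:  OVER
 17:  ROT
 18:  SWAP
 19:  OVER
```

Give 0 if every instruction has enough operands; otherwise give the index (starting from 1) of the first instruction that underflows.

PUSH -5 : -5
PUSH 4  : -5 4
OVER    : -5 4 -5
OVER    : -5 4 -5 4
DUP     : -5 4 -5 4 4
ROT     : -5 4 4 4 -5
SUB     : -5 4 4 9
ROT     : -5 4 9 4
MUL     : -5 4 36
ROT     : 4 36 -5
NEG     : 4 36 5
MUL     : 4 180
ROT  — needs 3 operands, stack has 2 → underflow

13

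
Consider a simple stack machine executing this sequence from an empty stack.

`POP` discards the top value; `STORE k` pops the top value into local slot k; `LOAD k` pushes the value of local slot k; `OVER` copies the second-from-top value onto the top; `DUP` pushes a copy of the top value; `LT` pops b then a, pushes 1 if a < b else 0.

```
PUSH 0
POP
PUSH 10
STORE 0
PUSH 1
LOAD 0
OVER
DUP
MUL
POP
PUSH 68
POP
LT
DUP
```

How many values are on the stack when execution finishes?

PUSH 0  : 0
POP     : (empty)
PUSH 10 : 10
STORE 0 : (empty)
PUSH 1  : 1
LOAD 0  : 1 10
OVER    : 1 10 1
DUP     : 1 10 1 1
MUL     : 1 10 1
POP     : 1 10
PUSH 68 : 1 10 68
POP     : 1 10
LT      : 1
DUP     : 1 1

2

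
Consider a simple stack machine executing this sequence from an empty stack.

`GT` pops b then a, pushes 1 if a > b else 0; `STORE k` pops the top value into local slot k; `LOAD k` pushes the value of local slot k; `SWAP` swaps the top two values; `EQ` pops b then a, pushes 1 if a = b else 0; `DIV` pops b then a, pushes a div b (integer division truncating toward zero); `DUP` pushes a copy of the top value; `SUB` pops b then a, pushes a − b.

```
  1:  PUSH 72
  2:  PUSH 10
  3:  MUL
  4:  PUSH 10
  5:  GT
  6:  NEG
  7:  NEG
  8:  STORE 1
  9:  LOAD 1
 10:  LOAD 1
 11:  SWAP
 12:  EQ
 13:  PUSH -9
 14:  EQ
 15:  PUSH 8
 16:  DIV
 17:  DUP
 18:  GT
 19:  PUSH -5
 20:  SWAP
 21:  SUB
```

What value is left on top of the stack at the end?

-5

PUSH 72 : 72
PUSH 10 : 72 10
MUL     : 720
PUSH 10 : 720 10
GT      : 1
NEG     : -1
NEG     : 1
STORE 1 : (empty)
LOAD 1  : 1
LOAD 1  : 1 1
SWAP    : 1 1
EQ      : 1
PUSH -9 : 1 -9
EQ      : 0
PUSH 8  : 0 8
DIV     : 0
DUP     : 0 0
GT      : 0
PUSH -5 : 0 -5
SWAP    : -5 0
SUB     : -5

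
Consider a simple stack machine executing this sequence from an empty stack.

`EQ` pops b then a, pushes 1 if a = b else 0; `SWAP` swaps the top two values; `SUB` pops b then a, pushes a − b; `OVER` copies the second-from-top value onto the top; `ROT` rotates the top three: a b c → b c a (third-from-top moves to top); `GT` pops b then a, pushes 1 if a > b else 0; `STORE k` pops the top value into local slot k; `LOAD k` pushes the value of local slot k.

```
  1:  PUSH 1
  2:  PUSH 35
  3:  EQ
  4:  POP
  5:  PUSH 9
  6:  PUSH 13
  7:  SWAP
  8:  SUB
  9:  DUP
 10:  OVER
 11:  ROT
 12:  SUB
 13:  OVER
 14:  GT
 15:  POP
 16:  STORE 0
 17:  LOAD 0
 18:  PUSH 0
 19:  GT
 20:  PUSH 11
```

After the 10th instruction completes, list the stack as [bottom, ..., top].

PUSH 1   1
PUSH 35  1 35
EQ       0
POP      (empty)
PUSH 9   9
PUSH 13  9 13
SWAP     13 9
SUB      4
DUP      4 4
OVER     4 4 4

[4, 4, 4]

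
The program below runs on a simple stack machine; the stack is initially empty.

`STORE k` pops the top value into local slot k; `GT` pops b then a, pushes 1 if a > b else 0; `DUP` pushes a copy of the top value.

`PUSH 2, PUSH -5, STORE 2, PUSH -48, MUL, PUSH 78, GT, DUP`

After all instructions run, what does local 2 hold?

PUSH 2   -> [2]
PUSH -5  -> [2, -5]
STORE 2  -> [2]
PUSH -48 -> [2, -48]
MUL      -> [-96]
PUSH 78  -> [-96, 78]
GT       -> [0]
DUP      -> [0, 0]

-5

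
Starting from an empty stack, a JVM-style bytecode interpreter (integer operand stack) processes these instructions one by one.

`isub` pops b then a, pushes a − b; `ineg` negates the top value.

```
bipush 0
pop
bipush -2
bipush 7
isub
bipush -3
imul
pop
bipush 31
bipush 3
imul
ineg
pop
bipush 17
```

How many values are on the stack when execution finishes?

bipush 0  : [0]
pop       : []
bipush -2 : [-2]
bipush 7  : [-2, 7]
isub      : [-9]
bipush -3 : [-9, -3]
imul      : [27]
pop       : []
bipush 31 : [31]
bipush 3  : [31, 3]
imul      : [93]
ineg      : [-93]
pop       : []
bipush 17 : [17]

1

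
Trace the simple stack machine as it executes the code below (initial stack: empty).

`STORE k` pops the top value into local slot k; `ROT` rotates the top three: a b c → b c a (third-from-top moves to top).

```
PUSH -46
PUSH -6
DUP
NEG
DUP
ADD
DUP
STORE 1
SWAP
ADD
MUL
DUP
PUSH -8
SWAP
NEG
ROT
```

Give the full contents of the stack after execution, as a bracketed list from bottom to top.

PUSH -46 → [-46]
PUSH -6  → [-46, -6]
DUP      → [-46, -6, -6]
NEG      → [-46, -6, 6]
DUP      → [-46, -6, 6, 6]
ADD      → [-46, -6, 12]
DUP      → [-46, -6, 12, 12]
STORE 1  → [-46, -6, 12]
SWAP     → [-46, 12, -6]
ADD      → [-46, 6]
MUL      → [-276]
DUP      → [-276, -276]
PUSH -8  → [-276, -276, -8]
SWAP     → [-276, -8, -276]
NEG      → [-276, -8, 276]
ROT      → [-8, 276, -276]

[-8, 276, -276]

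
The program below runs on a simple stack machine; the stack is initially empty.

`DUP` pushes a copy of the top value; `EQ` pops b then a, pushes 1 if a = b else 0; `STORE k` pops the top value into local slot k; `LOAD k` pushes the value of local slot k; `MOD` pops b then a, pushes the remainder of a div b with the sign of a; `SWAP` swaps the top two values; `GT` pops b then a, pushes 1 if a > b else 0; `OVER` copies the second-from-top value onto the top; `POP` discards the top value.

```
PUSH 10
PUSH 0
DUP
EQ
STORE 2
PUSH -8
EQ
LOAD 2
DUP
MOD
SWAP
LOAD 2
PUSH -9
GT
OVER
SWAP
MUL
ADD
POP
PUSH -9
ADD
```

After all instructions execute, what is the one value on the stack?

PUSH 10 : [10]
PUSH 0  : [10, 0]
DUP     : [10, 0, 0]
EQ      : [10, 1]
STORE 2 : [10]
PUSH -8 : [10, -8]
EQ      : [0]
LOAD 2  : [0, 1]
DUP     : [0, 1, 1]
MOD     : [0, 0]
SWAP    : [0, 0]
LOAD 2  : [0, 0, 1]
PUSH -9 : [0, 0, 1, -9]
GT      : [0, 0, 1]
OVER    : [0, 0, 1, 0]
SWAP    : [0, 0, 0, 1]
MUL     : [0, 0, 0]
ADD     : [0, 0]
POP     : [0]
PUSH -9 : [0, -9]
ADD     : [-9]

-9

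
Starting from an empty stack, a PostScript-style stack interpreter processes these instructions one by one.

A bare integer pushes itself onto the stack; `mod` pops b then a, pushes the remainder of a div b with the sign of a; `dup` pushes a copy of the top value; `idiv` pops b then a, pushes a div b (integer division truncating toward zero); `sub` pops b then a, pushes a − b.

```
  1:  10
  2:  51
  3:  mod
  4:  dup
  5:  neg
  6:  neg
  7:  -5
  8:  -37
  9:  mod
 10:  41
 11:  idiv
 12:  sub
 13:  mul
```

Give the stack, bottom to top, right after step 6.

10  : 10
51  : 10 51
mod : 10
dup : 10 10
neg : 10 -10
neg : 10 10

[10, 10]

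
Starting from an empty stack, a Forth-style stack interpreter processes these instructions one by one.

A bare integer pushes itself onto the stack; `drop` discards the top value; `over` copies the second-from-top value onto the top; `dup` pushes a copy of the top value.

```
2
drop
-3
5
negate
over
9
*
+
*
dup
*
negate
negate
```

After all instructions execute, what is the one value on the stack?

2      : [2]
drop   : []
-3     : [-3]
5      : [-3, 5]
negate : [-3, -5]
over   : [-3, -5, -3]
9      : [-3, -5, -3, 9]
*      : [-3, -5, -27]
+      : [-3, -32]
*      : [96]
dup    : [96, 96]
*      : [9216]
negate : [-9216]
negate : [9216]

9216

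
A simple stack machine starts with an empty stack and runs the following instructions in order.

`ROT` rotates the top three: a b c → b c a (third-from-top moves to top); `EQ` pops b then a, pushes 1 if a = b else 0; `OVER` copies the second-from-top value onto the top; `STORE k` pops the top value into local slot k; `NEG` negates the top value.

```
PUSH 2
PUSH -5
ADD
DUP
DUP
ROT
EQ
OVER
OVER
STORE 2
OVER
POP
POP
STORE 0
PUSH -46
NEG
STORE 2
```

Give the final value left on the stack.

PUSH 2   : [2]
PUSH -5  : [2, -5]
ADD      : [-3]
DUP      : [-3, -3]
DUP      : [-3, -3, -3]
ROT      : [-3, -3, -3]
EQ       : [-3, 1]
OVER     : [-3, 1, -3]
OVER     : [-3, 1, -3, 1]
STORE 2  : [-3, 1, -3]
OVER     : [-3, 1, -3, 1]
POP      : [-3, 1, -3]
POP      : [-3, 1]
STORE 0  : [-3]
PUSH -46 : [-3, -46]
NEG      : [-3, 46]
STORE 2  : [-3]

-3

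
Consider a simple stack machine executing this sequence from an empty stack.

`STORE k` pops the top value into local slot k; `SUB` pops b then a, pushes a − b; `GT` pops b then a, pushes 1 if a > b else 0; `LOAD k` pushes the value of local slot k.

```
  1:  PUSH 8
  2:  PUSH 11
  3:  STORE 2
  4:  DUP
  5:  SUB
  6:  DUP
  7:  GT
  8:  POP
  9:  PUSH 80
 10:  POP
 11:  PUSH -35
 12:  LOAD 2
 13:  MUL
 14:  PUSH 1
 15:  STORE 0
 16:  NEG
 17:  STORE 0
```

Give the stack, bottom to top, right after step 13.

PUSH 8    8
PUSH 11   8 11
STORE 2   8
DUP       8 8
SUB       0
DUP       0 0
GT        0
POP       (empty)
PUSH 80   80
POP       (empty)
PUSH -35  -35
LOAD 2    -35 11
MUL       -385

[-385]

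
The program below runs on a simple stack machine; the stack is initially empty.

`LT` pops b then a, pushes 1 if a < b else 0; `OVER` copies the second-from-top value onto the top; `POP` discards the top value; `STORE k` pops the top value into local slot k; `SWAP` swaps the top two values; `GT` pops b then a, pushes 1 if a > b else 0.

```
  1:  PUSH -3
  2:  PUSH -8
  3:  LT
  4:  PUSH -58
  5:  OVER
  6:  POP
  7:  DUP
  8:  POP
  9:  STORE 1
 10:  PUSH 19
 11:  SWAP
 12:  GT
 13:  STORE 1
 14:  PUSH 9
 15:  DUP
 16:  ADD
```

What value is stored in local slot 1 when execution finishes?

PUSH -3  -> -3
PUSH -8  -> -3 -8
LT       -> 0
PUSH -58 -> 0 -58
OVER     -> 0 -58 0
POP      -> 0 -58
DUP      -> 0 -58 -58
POP      -> 0 -58
STORE 1  -> 0
PUSH 19  -> 0 19
SWAP     -> 19 0
GT       -> 1
STORE 1  -> (empty)
PUSH 9   -> 9
DUP      -> 9 9
ADD      -> 18

1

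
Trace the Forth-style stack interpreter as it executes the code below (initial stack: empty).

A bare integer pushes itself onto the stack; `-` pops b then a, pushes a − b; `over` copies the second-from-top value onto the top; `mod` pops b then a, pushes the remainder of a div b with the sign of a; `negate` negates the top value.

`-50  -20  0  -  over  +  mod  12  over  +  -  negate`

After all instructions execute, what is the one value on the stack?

-50    → -50
-20    → -50 -20
0      → -50 -20 0
-      → -50 -20
over   → -50 -20 -50
+      → -50 -70
mod    → -50
12     → -50 12
over   → -50 12 -50
+      → -50 -38
-      → -12
negate → 12

12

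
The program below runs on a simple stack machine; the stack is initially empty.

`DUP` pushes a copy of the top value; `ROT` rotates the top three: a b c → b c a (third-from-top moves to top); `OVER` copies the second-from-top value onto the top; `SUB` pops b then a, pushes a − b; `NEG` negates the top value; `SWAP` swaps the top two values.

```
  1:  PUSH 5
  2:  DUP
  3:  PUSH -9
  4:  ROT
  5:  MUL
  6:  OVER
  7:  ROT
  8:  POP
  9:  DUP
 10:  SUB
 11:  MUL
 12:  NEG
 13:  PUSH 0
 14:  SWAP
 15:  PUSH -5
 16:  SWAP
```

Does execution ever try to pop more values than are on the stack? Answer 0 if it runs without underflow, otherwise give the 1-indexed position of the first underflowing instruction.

0

PUSH 5  → [5]
DUP     → [5, 5]
PUSH -9 → [5, 5, -9]
ROT     → [5, -9, 5]
MUL     → [5, -45]
OVER    → [5, -45, 5]
ROT     → [-45, 5, 5]
POP     → [-45, 5]
DUP     → [-45, 5, 5]
SUB     → [-45, 0]
MUL     → [0]
NEG     → [0]
PUSH 0  → [0, 0]
SWAP    → [0, 0]
PUSH -5 → [0, 0, -5]
SWAP    → [0, -5, 0]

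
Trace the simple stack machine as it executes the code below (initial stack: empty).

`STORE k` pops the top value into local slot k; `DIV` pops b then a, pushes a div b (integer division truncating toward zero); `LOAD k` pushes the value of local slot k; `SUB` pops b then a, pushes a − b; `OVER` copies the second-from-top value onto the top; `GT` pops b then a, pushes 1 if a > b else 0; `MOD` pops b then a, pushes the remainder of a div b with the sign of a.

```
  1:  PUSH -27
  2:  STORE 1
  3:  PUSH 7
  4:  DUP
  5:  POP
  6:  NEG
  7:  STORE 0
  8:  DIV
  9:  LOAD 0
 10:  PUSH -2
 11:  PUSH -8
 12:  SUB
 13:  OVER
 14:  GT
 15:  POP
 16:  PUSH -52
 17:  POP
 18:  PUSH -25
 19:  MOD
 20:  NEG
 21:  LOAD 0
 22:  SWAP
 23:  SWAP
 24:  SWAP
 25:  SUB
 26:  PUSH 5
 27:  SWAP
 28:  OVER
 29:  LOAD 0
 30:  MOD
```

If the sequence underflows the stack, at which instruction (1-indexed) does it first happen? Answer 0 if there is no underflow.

8

PUSH -27 : [-27]
STORE 1  : []
PUSH 7   : [7]
DUP      : [7, 7]
POP      : [7]
NEG      : [-7]
STORE 0  : []
DIV  — needs 2 operands, stack has 0 → underflow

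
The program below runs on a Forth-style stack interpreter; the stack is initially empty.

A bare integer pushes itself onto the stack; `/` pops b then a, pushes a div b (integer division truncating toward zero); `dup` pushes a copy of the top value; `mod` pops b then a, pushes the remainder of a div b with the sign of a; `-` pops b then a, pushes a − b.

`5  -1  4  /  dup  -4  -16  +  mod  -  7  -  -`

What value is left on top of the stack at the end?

12

5   -> 5
-1  -> 5 -1
4   -> 5 -1 4
/   -> 5 0
dup -> 5 0 0
-4  -> 5 0 0 -4
-16 -> 5 0 0 -4 -16
+   -> 5 0 0 -20
mod -> 5 0 0
-   -> 5 0
7   -> 5 0 7
-   -> 5 -7
-   -> 12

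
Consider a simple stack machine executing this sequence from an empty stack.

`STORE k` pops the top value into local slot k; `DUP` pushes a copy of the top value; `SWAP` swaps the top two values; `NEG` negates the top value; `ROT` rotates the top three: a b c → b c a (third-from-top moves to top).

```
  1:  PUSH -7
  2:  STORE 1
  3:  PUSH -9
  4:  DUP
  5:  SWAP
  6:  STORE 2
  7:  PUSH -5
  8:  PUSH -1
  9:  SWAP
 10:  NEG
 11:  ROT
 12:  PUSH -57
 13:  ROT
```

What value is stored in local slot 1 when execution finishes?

PUSH -7  : -7
STORE 1  : (empty)
PUSH -9  : -9
DUP      : -9 -9
SWAP     : -9 -9
STORE 2  : -9
PUSH -5  : -9 -5
PUSH -1  : -9 -5 -1
SWAP     : -9 -1 -5
NEG      : -9 -1 5
ROT      : -1 5 -9
PUSH -57 : -1 5 -9 -57
ROT      : -1 -9 -57 5

-7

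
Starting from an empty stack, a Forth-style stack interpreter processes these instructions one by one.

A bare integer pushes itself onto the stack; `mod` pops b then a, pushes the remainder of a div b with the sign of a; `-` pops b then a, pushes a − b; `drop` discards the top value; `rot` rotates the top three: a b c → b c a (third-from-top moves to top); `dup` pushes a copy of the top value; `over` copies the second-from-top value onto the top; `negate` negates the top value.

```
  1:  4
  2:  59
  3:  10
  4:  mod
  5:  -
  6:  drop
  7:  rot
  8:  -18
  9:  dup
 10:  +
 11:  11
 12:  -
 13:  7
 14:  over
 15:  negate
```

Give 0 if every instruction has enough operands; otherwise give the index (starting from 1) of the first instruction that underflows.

7

4    → 4
59   → 4 59
10   → 4 59 10
mod  → 4 9
-    → -5
drop → (empty)
rot  — needs 3 operands, stack has 0 → underflow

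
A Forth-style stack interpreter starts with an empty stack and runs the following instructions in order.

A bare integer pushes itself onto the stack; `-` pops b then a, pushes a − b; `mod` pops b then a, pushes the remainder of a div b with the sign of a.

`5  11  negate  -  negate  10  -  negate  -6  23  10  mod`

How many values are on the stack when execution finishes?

3

5      : [5]
11     : [5, 11]
negate : [5, -11]
-      : [16]
negate : [-16]
10     : [-16, 10]
-      : [-26]
negate : [26]
-6     : [26, -6]
23     : [26, -6, 23]
10     : [26, -6, 23, 10]
mod    : [26, -6, 3]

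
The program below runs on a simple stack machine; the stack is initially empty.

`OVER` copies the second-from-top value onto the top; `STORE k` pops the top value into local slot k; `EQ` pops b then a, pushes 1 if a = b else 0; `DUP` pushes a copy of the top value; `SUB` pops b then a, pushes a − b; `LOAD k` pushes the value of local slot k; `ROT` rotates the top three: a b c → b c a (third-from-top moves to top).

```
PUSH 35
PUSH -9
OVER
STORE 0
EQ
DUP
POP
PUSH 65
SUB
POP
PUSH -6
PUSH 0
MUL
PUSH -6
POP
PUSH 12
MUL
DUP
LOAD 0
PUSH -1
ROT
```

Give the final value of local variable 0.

35

PUSH 35  [35]
PUSH -9  [35, -9]
OVER     [35, -9, 35]
STORE 0  [35, -9]
EQ       [0]
DUP      [0, 0]
POP      [0]
PUSH 65  [0, 65]
SUB      [-65]
POP      []
PUSH -6  [-6]
PUSH 0   [-6, 0]
MUL      [0]
PUSH -6  [0, -6]
POP      [0]
PUSH 12  [0, 12]
MUL      [0]
DUP      [0, 0]
LOAD 0   [0, 0, 35]
PUSH -1  [0, 0, 35, -1]
ROT      [0, 35, -1, 0]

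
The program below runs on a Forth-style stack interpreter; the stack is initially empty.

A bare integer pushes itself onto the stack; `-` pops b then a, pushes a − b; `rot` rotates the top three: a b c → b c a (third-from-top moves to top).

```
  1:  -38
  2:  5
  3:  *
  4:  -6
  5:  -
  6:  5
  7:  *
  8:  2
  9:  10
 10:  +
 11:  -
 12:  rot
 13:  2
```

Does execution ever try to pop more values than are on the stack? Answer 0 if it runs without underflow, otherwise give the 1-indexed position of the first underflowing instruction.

-38 : [-38]
5   : [-38, 5]
*   : [-190]
-6  : [-190, -6]
-   : [-184]
5   : [-184, 5]
*   : [-920]
2   : [-920, 2]
10  : [-920, 2, 10]
+   : [-920, 12]
-   : [-932]
rot  — needs 3 operands, stack has 1 → underflow

12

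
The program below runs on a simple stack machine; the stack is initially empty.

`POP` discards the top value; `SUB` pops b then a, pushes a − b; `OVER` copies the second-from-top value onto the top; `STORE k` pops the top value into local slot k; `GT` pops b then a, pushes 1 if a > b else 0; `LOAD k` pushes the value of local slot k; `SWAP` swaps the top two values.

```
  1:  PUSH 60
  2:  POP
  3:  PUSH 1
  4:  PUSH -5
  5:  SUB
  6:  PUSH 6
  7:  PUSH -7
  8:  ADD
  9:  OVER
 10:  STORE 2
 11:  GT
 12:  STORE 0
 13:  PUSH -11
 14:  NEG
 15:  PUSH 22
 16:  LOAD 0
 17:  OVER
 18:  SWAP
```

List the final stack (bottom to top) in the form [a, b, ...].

[11, 22, 22, 1]

PUSH 60  -> 60
POP      -> (empty)
PUSH 1   -> 1
PUSH -5  -> 1 -5
SUB      -> 6
PUSH 6   -> 6 6
PUSH -7  -> 6 6 -7
ADD      -> 6 -1
OVER     -> 6 -1 6
STORE 2  -> 6 -1
GT       -> 1
STORE 0  -> (empty)
PUSH -11 -> -11
NEG      -> 11
PUSH 22  -> 11 22
LOAD 0   -> 11 22 1
OVER     -> 11 22 1 22
SWAP     -> 11 22 22 1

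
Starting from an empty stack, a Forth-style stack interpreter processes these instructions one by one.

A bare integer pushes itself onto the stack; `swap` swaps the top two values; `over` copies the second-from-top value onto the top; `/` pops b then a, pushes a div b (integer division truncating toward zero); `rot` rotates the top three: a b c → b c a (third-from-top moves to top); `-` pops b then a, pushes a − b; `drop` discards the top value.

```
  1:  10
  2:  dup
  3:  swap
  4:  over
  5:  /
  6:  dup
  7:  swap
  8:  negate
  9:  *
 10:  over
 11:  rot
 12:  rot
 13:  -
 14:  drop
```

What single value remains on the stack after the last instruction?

10     → 10
dup    → 10 10
swap   → 10 10
over   → 10 10 10
/      → 10 1
dup    → 10 1 1
swap   → 10 1 1
negate → 10 1 -1
*      → 10 -1
over   → 10 -1 10
rot    → -1 10 10
rot    → 10 10 -1
-      → 10 11
drop   → 10

10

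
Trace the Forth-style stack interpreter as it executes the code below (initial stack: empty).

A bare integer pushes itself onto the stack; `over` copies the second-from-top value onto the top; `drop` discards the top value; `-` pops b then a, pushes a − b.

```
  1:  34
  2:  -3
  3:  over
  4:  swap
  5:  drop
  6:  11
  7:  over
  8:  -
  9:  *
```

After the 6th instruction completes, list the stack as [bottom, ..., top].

[34, 34, 11]

34   → 34
-3   → 34 -3
over → 34 -3 34
swap → 34 34 -3
drop → 34 34
11   → 34 34 11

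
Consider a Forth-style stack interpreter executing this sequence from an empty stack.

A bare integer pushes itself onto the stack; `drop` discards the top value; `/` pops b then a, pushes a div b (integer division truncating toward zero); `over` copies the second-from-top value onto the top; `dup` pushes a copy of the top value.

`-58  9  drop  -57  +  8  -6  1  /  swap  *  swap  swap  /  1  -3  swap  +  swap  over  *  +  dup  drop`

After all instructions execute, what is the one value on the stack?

-6

-58  : -58
9    : -58 9
drop : -58
-57  : -58 -57
+    : -115
8    : -115 8
-6   : -115 8 -6
1    : -115 8 -6 1
/    : -115 8 -6
swap : -115 -6 8
*    : -115 -48
swap : -48 -115
swap : -115 -48
/    : 2
1    : 2 1
-3   : 2 1 -3
swap : 2 -3 1
+    : 2 -2
swap : -2 2
over : -2 2 -2
*    : -2 -4
+    : -6
dup  : -6 -6
drop : -6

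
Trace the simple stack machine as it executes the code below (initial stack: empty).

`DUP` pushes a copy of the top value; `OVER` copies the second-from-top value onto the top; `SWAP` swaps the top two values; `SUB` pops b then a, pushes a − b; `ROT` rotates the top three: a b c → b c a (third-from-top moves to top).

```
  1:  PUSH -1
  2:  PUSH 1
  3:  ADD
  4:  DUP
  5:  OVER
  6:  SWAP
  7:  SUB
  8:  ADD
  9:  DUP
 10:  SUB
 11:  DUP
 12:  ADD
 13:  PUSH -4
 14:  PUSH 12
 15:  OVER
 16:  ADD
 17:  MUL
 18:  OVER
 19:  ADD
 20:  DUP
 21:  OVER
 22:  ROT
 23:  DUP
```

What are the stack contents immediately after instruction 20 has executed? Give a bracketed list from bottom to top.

[0, -32, -32]

PUSH -1 -> -1
PUSH 1  -> -1 1
ADD     -> 0
DUP     -> 0 0
OVER    -> 0 0 0
SWAP    -> 0 0 0
SUB     -> 0 0
ADD     -> 0
DUP     -> 0 0
SUB     -> 0
DUP     -> 0 0
ADD     -> 0
PUSH -4 -> 0 -4
PUSH 12 -> 0 -4 12
OVER    -> 0 -4 12 -4
ADD     -> 0 -4 8
MUL     -> 0 -32
OVER    -> 0 -32 0
ADD     -> 0 -32
DUP     -> 0 -32 -32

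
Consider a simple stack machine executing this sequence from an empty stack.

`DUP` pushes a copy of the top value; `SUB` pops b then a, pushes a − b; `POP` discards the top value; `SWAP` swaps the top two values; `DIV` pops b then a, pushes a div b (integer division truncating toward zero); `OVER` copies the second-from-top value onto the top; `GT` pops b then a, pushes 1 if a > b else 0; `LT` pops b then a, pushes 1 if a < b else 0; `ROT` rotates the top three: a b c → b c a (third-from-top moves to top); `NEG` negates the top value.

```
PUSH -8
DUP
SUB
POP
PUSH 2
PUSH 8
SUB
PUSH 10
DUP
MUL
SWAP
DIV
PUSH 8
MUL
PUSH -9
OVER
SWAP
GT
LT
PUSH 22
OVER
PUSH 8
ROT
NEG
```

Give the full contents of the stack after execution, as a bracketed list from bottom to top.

PUSH -8  -8
DUP      -8 -8
SUB      0
POP      (empty)
PUSH 2   2
PUSH 8   2 8
SUB      -6
PUSH 10  -6 10
DUP      -6 10 10
MUL      -6 100
SWAP     100 -6
DIV      -16
PUSH 8   -16 8
MUL      -128
PUSH -9  -128 -9
OVER     -128 -9 -128
SWAP     -128 -128 -9
GT       -128 0
LT       1
PUSH 22  1 22
OVER     1 22 1
PUSH 8   1 22 1 8
ROT      1 1 8 22
NEG      1 1 8 -22

[1, 1, 8, -22]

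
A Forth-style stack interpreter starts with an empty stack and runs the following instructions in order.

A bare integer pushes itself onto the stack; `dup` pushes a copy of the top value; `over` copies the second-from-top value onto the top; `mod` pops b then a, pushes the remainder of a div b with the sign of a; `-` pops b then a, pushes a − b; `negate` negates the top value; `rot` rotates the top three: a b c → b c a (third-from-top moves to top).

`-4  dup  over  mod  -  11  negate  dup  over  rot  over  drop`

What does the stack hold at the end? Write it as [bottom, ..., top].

-4     -> -4
dup    -> -4 -4
over   -> -4 -4 -4
mod    -> -4 0
-      -> -4
11     -> -4 11
negate -> -4 -11
dup    -> -4 -11 -11
over   -> -4 -11 -11 -11
rot    -> -4 -11 -11 -11
over   -> -4 -11 -11 -11 -11
drop   -> -4 -11 -11 -11

[-4, -11, -11, -11]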